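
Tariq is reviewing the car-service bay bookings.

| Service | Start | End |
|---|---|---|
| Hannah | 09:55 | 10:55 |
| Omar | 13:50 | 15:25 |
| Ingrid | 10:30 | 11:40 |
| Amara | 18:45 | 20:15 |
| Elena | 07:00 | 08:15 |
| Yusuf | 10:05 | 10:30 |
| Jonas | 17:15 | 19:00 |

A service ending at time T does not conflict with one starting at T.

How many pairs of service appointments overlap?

Sorted by start: Elena, Hannah, Yusuf, Ingrid, Omar, Jonas, Amara.
Hannah starts after Elena ends; Elena is clear from here.
Yusuf starts before Hannah ends → Hannah and Yusuf overlap.
Ingrid starts before Hannah ends → Hannah and Ingrid overlap.
Omar starts after Hannah ends; Hannah is clear from here.
Ingrid starts exactly when Yusuf ends (back-to-back, no overlap); Yusuf is clear from here.
Omar starts after Ingrid ends; Ingrid is clear from here.
Jonas starts after Omar ends; Omar is clear from here.
Amara starts before Jonas ends → Jonas and Amara overlap.
Overlapping pairs: Amara & Jonas, Hannah & Ingrid, Hannah & Yusuf — 3 in total.

3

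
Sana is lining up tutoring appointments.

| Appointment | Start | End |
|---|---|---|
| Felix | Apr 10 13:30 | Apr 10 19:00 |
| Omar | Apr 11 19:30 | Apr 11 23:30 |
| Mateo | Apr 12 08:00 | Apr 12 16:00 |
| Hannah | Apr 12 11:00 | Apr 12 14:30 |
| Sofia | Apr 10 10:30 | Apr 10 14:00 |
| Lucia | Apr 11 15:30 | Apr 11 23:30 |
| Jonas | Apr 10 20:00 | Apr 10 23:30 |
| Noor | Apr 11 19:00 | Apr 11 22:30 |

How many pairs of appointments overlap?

Sorted by start: Sofia, Felix, Jonas, Lucia, Noor, Omar, Mateo, Hannah.
Felix starts before Sofia ends → Sofia and Felix overlap.
Jonas starts after Sofia ends, so Sofia has no further overlaps.
Jonas starts after Felix ends, so Felix has no further overlaps.
Lucia starts after Jonas ends, so Jonas has no further overlaps.
Noor starts before Lucia ends → Lucia and Noor overlap.
Omar starts before Lucia ends → Lucia and Omar overlap.
Mateo starts after Lucia ends, so Lucia has no further overlaps.
Omar starts before Noor ends → Noor and Omar overlap.
Mateo starts after Noor ends, so Noor has no further overlaps.
Mateo starts after Omar ends, so Omar has no further overlaps.
Hannah starts before Mateo ends → Mateo and Hannah overlap.
Overlapping pairs: Felix & Sofia, Hannah & Mateo, Lucia & Noor, Lucia & Omar, Noor & Omar — 5 in total.

5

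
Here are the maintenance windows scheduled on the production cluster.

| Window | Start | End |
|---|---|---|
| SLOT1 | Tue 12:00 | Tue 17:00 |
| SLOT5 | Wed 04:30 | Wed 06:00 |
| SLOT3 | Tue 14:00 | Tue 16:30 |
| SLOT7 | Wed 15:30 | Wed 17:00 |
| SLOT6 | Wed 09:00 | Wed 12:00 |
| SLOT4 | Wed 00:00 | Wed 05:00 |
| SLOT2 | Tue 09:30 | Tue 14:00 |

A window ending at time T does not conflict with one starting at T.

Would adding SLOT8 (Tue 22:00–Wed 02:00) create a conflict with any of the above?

Yes — it overlaps SLOT4

SLOT2: ends Tue 14:00 at or before SLOT8 starts Tue 22:00 → clear.
SLOT1: ends Tue 17:00 at or before SLOT8 starts Tue 22:00 → clear.
SLOT3: ends Tue 16:30 at or before SLOT8 starts Tue 22:00 → clear.
SLOT4: starts Wed 00:00 before SLOT8 ends Wed 02:00, and ends Wed 05:00 after SLOT8 starts Tue 22:00 → overlap.
SLOT5: starts Wed 04:30 at or after SLOT8 ends Wed 02:00 → clear.
SLOT6: starts Wed 09:00 at or after SLOT8 ends Wed 02:00 → clear.
SLOT7: starts Wed 15:30 at or after SLOT8 ends Wed 02:00 → clear.
SLOT8 overlaps SLOT4.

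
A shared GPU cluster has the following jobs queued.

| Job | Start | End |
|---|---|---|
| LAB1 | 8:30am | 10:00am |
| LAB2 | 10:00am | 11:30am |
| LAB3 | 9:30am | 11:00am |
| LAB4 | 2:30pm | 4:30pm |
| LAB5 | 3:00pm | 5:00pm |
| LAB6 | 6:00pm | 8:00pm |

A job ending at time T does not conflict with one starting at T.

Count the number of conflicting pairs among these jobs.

3

Two intervals overlap when each starts before the other ends.
Sorted by start: LAB1, LAB3, LAB2, LAB4, LAB5, LAB6.
LAB3 starts before LAB1 ends → LAB1 and LAB3 overlap.
LAB2 starts exactly when LAB1 ends (back-to-back, no overlap), so nothing later overlaps LAB1 either.
LAB2 starts before LAB3 ends → LAB3 and LAB2 overlap.
LAB4 starts after LAB3 ends, so nothing later overlaps LAB3 either.
LAB4 starts after LAB2 ends, so nothing later overlaps LAB2 either.
LAB5 starts before LAB4 ends → LAB4 and LAB5 overlap.
LAB6 starts after LAB4 ends.
LAB6 starts after LAB5 ends.
Overlapping pairs: LAB1 & LAB3, LAB2 & LAB3, LAB4 & LAB5 — 3 in total.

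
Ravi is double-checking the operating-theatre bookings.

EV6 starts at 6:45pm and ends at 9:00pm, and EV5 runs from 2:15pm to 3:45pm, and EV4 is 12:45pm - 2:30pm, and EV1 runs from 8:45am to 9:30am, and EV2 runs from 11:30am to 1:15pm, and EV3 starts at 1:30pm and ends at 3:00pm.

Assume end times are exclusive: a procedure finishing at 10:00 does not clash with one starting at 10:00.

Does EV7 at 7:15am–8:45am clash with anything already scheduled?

No — it doesn't clash with anything

EV1: starts 8:45am at or after EV7 ends 8:45am → clear.
EV2: starts 11:30am at or after EV7 ends 8:45am → clear.
EV4: starts 12:45pm at or after EV7 ends 8:45am → clear.
EV3: starts 1:30pm at or after EV7 ends 8:45am → clear.
EV5: starts 2:15pm at or after EV7 ends 8:45am → clear.
EV6: starts 6:45pm at or after EV7 ends 8:45am → clear.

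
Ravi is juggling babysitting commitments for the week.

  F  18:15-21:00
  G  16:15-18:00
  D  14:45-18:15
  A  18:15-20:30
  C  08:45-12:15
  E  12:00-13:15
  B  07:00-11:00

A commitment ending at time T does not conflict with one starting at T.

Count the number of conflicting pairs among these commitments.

4

Sorted by start: B, C, E, D, G, A, F.
C starts before B ends → B and C overlap.
E starts after B ends — done with B.
E starts before C ends → C and E overlap.
D starts after C ends — done with C.
D starts after E ends — done with E.
G starts before D ends → D and G overlap.
A starts exactly when D ends (back-to-back, no overlap) — done with D.
A starts after G ends — done with G.
F starts before A ends → A and F overlap.
Overlapping pairs: A & F, B & C, C & E, D & G — 4 in total.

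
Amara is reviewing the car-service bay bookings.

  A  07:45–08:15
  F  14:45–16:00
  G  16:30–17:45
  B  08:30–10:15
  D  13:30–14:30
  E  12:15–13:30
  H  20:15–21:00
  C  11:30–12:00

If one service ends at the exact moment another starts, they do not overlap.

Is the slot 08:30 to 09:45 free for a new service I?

A: ends 08:15 at or before I starts 08:30 → clear.
B: starts 08:30 before I ends 09:45, and ends 10:15 after I starts 08:30 → overlap.
C: starts 11:30 at or after I ends 09:45 → clear.
E: starts 12:15 at or after I ends 09:45 → clear.
D: starts 13:30 at or after I ends 09:45 → clear.
F: starts 14:45 at or after I ends 09:45 → clear.
G: starts 16:30 at or after I ends 09:45 → clear.
H: starts 20:15 at or after I ends 09:45 → clear.
I overlaps B.

No — it overlaps B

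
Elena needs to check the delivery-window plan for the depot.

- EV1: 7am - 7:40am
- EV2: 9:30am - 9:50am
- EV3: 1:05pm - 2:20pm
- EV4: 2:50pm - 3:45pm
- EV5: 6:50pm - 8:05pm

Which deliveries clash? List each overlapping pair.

none

Sorted by start: EV1, EV2, EV3, EV4, EV5.
EV2 starts after EV1 ends, so nothing later overlaps EV1 either.
EV3 starts after EV2 ends, so nothing later overlaps EV2 either.
EV4 starts after EV3 ends, so nothing later overlaps EV3 either.
EV5 starts after EV4 ends.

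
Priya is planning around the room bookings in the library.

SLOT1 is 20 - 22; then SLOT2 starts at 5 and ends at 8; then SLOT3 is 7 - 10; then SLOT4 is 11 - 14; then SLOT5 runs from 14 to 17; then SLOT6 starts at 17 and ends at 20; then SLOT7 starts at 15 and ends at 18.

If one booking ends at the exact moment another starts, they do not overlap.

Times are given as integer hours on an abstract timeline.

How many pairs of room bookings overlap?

3

Two intervals overlap when each starts before the other ends.
Sorted by start: SLOT2, SLOT3, SLOT4, SLOT5, SLOT7, SLOT6, SLOT1.
SLOT3 starts before SLOT2 ends → SLOT2 and SLOT3 overlap.
SLOT4 starts after SLOT2 ends; SLOT2 is clear from here.
SLOT4 starts after SLOT3 ends; SLOT3 is clear from here.
SLOT5 starts exactly when SLOT4 ends (back-to-back, no overlap); SLOT4 is clear from here.
SLOT7 starts before SLOT5 ends → SLOT5 and SLOT7 overlap.
SLOT6 starts exactly when SLOT5 ends (back-to-back, no overlap); SLOT5 is clear from here.
SLOT6 starts before SLOT7 ends → SLOT7 and SLOT6 overlap.
SLOT1 starts after SLOT7 ends.
SLOT1 starts exactly when SLOT6 ends (back-to-back, no overlap).
Overlapping pairs: SLOT2 & SLOT3, SLOT5 & SLOT7, SLOT6 & SLOT7 — 3 in total.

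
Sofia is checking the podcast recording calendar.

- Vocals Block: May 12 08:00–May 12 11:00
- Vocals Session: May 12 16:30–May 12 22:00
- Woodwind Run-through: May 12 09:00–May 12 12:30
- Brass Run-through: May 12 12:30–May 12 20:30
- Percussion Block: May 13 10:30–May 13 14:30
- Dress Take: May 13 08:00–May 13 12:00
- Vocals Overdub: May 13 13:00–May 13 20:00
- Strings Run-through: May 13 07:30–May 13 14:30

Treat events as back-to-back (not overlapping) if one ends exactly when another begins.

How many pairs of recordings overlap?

7

Sorted by start: Vocals Block, Woodwind Run-through, Brass Run-through, Vocals Session, Strings Run-through, Dress Take, Percussion Block, Vocals Overdub.
Woodwind Run-through starts before Vocals Block ends → Vocals Block and Woodwind Run-through overlap.
Brass Run-through starts after Vocals Block ends — done with Vocals Block.
Brass Run-through starts exactly when Woodwind Run-through ends (back-to-back, no overlap) — done with Woodwind Run-through.
Vocals Session starts before Brass Run-through ends → Brass Run-through and Vocals Session overlap.
Strings Run-through starts after Brass Run-through ends — done with Brass Run-through.
Strings Run-through starts after Vocals Session ends — done with Vocals Session.
Dress Take starts before Strings Run-through ends → Strings Run-through and Dress Take overlap.
Percussion Block starts before Strings Run-through ends → Strings Run-through and Percussion Block overlap.
Vocals Overdub starts before Strings Run-through ends → Strings Run-through and Vocals Overdub overlap.
Percussion Block starts before Dress Take ends → Dress Take and Percussion Block overlap.
Vocals Overdub starts after Dress Take ends.
Vocals Overdub starts before Percussion Block ends → Percussion Block and Vocals Overdub overlap.
Overlapping pairs: Brass Run-through & Vocals Session, Dress Take & Percussion Block, Dress Take & Strings Run-through, Percussion Block & Strings Run-through, Percussion Block & Vocals Overdub, Strings Run-through & Vocals Overdub, Vocals Block & Woodwind Run-through — 7 in total.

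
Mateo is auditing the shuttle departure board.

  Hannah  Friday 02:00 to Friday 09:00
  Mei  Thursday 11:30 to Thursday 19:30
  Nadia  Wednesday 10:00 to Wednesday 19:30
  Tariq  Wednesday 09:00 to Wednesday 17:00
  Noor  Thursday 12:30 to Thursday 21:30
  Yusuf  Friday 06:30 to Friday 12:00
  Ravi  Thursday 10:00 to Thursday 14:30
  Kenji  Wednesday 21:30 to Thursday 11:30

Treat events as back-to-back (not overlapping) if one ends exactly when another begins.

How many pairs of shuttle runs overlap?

6

Check each pair: they overlap iff neither finishes before the other starts.
Sorted by start: Tariq, Nadia, Kenji, Ravi, Mei, Noor, Hannah, Yusuf.
Nadia starts before Tariq ends → Tariq and Nadia overlap.
Kenji starts after Tariq ends; Tariq is clear from here.
Kenji starts after Nadia ends; Nadia is clear from here.
Ravi starts before Kenji ends → Kenji and Ravi overlap.
Mei starts exactly when Kenji ends (back-to-back, no overlap); Kenji is clear from here.
Mei starts before Ravi ends → Ravi and Mei overlap.
Noor starts before Ravi ends → Ravi and Noor overlap.
Hannah starts after Ravi ends; Ravi is clear from here.
Noor starts before Mei ends → Mei and Noor overlap.
Hannah starts after Mei ends; Mei is clear from here.
Hannah starts after Noor ends; Noor is clear from here.
Yusuf starts before Hannah ends → Hannah and Yusuf overlap.
Overlapping pairs: Hannah & Yusuf, Kenji & Ravi, Mei & Noor, Mei & Ravi, Nadia & Tariq, Noor & Ravi — 6 in total.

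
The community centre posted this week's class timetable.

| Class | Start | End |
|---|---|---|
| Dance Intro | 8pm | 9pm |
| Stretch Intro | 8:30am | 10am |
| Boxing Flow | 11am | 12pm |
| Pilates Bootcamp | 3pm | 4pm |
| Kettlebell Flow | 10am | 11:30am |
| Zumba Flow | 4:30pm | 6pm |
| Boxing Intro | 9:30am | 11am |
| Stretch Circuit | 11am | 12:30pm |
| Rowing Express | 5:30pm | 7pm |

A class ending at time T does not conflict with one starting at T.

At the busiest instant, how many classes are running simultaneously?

Sweep the timeline, counting +1 at each start and −1 at each end (ends before starts at a tie):
8:30am start Stretch Intro → 1
9:30am start Boxing Intro → 2
10am end Stretch Intro → 1
10am start Kettlebell Flow → 2
11am end Boxing Intro → 1
11am start Boxing Flow → 2
11am start Stretch Circuit → 3
11:30am end Kettlebell Flow → 2
12pm end Boxing Flow → 1
12:30pm end Stretch Circuit → 0
3pm start Pilates Bootcamp → 1
4pm end Pilates Bootcamp → 0
4:30pm start Zumba Flow → 1
5:30pm start Rowing Express → 2
6pm end Zumba Flow → 1
7pm end Rowing Express → 0
8pm start Dance Intro → 1
9pm end Dance Intro → 0
Peak is 3, at 11am (Boxing Flow, Kettlebell Flow, Stretch Circuit).

3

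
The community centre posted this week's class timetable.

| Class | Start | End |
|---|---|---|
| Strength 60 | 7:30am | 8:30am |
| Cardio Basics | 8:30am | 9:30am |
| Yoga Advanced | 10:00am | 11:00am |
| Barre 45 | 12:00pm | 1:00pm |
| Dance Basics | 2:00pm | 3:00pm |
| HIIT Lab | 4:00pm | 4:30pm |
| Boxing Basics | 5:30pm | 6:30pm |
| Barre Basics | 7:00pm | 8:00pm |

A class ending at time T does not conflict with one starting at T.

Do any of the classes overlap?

No

Sorted by start: Strength 60, Cardio Basics, Yoga Advanced, Barre 45, Dance Basics, HIIT Lab, Boxing Basics, Barre Basics.
Cardio Basics starts exactly when Strength 60 ends (back-to-back, no overlap), so nothing later overlaps Strength 60 either.
Yoga Advanced starts after Cardio Basics ends, so nothing later overlaps Cardio Basics either.
Barre 45 starts after Yoga Advanced ends, so nothing later overlaps Yoga Advanced either.
Dance Basics starts after Barre 45 ends, so nothing later overlaps Barre 45 either.
HIIT Lab starts after Dance Basics ends, so nothing later overlaps Dance Basics either.
Boxing Basics starts after HIIT Lab ends, so nothing later overlaps HIIT Lab either.
Barre Basics starts after Boxing Basics ends.
Every pair is clear; the schedule has no overlaps.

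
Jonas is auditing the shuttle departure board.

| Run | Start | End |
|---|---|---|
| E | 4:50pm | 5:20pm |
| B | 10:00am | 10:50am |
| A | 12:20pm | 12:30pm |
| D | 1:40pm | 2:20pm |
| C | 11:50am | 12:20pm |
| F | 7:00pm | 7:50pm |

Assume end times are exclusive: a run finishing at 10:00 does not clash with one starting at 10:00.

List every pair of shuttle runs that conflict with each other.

none

Two intervals overlap when each starts before the other ends.
Sorted by start: B, C, A, D, E, F.
C starts after B ends — done with B.
A starts exactly when C ends (back-to-back, no overlap) — done with C.
D starts after A ends — done with A.
E starts after D ends — done with D.
F starts after E ends.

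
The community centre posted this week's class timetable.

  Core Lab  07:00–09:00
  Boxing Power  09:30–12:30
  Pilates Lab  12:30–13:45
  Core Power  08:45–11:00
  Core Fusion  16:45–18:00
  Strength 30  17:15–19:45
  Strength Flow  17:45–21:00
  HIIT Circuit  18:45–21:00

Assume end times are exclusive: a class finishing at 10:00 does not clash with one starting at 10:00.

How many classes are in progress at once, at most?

Sort all start/end points and keep a running count:
07:00 start Core Lab → 1
08:45 start Core Power → 2
09:00 end Core Lab → 1
09:30 start Boxing Power → 2
11:00 end Core Power → 1
12:30 end Boxing Power → 0
12:30 start Pilates Lab → 1
13:45 end Pilates Lab → 0
16:45 start Core Fusion → 1
17:15 start Strength 30 → 2
17:45 start Strength Flow → 3
18:00 end Core Fusion → 2
18:45 start HIIT Circuit → 3
19:45 end Strength 30 → 2
21:00 end HIIT Circuit → 1
21:00 end Strength Flow → 0
Peak is 3, at 17:45 (Core Fusion, Strength 30, Strength Flow).

3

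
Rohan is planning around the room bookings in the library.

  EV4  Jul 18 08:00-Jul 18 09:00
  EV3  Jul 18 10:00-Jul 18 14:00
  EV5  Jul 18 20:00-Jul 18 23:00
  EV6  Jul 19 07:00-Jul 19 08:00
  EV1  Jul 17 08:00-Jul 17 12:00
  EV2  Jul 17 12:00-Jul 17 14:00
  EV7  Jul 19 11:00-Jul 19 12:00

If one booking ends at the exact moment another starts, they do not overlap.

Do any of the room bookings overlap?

Sorted by start: EV1, EV2, EV4, EV3, EV5, EV6, EV7.
EV2 starts exactly when EV1 ends (back-to-back, no overlap) — done with EV1.
EV4 starts after EV2 ends — done with EV2.
EV3 starts after EV4 ends — done with EV4.
EV5 starts after EV3 ends — done with EV3.
EV6 starts after EV5 ends — done with EV5.
EV7 starts after EV6 ends.
Every pair is clear; the schedule has no overlaps.

No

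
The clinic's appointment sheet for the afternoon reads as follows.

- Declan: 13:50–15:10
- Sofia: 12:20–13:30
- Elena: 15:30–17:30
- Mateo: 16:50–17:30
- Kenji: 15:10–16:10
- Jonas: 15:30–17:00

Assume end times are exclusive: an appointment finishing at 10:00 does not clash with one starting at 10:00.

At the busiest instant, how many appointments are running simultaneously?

3

Walk through starts and ends in time order (an end at T is processed before a start at T):
12:20 start Sofia → 1
13:30 end Sofia → 0
13:50 start Declan → 1
15:10 end Declan → 0
15:10 start Kenji → 1
15:30 start Elena → 2
15:30 start Jonas → 3
16:10 end Kenji → 2
16:50 start Mateo → 3
17:00 end Jonas → 2
17:30 end Elena → 1
17:30 end Mateo → 0
Peak is 3, at 15:30 (Elena, Jonas, Kenji).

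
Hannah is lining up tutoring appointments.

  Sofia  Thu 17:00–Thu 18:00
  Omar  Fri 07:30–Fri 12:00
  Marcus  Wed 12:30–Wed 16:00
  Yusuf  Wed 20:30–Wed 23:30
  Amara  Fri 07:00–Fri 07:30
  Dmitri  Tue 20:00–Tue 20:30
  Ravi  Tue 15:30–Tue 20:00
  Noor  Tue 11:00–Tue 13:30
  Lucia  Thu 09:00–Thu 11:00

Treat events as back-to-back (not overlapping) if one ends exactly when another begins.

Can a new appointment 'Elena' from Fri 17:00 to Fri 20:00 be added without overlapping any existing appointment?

Yes — the slot is free

Noor: ends Tue 13:30 at or before Elena starts Fri 17:00 → clear.
Ravi: ends Tue 20:00 at or before Elena starts Fri 17:00 → clear.
Dmitri: ends Tue 20:30 at or before Elena starts Fri 17:00 → clear.
Marcus: ends Wed 16:00 at or before Elena starts Fri 17:00 → clear.
Yusuf: ends Wed 23:30 at or before Elena starts Fri 17:00 → clear.
Lucia: ends Thu 11:00 at or before Elena starts Fri 17:00 → clear.
Sofia: ends Thu 18:00 at or before Elena starts Fri 17:00 → clear.
Amara: ends Fri 07:30 at or before Elena starts Fri 17:00 → clear.
Omar: ends Fri 12:00 at or before Elena starts Fri 17:00 → clear.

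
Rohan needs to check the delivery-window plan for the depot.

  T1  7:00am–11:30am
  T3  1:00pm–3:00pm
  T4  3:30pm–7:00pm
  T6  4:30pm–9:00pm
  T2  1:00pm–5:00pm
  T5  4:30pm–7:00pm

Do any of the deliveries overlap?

Sorted by start: T1, T2, T3, T4, T5, T6.
T2 starts after T1 ends; T1 is clear from here.
T3 starts before T2 ends → T2 and T3 overlap.
That's a conflict, so the schedule is not conflict-free.

Yes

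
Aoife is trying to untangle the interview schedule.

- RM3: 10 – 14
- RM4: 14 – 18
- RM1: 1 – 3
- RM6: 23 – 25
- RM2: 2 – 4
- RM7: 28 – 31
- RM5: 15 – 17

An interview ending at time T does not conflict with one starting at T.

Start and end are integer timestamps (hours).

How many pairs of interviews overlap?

2

Sorted by start: RM1, RM2, RM3, RM4, RM5, RM6, RM7.
RM2 starts before RM1 ends → RM1 and RM2 overlap.
RM3 starts after RM1 ends; RM1 is clear from here.
RM3 starts after RM2 ends; RM2 is clear from here.
RM4 starts exactly when RM3 ends (back-to-back, no overlap); RM3 is clear from here.
RM5 starts before RM4 ends → RM4 and RM5 overlap.
RM6 starts after RM4 ends; RM4 is clear from here.
RM6 starts after RM5 ends; RM5 is clear from here.
RM7 starts after RM6 ends.
Overlapping pairs: RM1 & RM2, RM4 & RM5 — 2 in total.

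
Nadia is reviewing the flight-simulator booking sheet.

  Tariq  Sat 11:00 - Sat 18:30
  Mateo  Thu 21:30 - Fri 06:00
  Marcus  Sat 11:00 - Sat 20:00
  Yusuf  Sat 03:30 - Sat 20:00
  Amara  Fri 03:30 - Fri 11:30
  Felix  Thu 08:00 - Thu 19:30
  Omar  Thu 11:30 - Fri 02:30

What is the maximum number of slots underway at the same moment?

3

Sweep the timeline, counting +1 at each start and −1 at each end (ends before starts at a tie):
Thu 08:00 start Felix → 1
Thu 11:30 start Omar → 2
Thu 19:30 end Felix → 1
Thu 21:30 start Mateo → 2
Fri 02:30 end Omar → 1
Fri 03:30 start Amara → 2
Fri 06:00 end Mateo → 1
Fri 11:30 end Amara → 0
Sat 03:30 start Yusuf → 1
Sat 11:00 start Marcus → 2
Sat 11:00 start Tariq → 3
Sat 18:30 end Tariq → 2
Sat 20:00 end Marcus → 1
Sat 20:00 end Yusuf → 0
Peak is 3, at Sat 11:00 (Marcus, Tariq, Yusuf).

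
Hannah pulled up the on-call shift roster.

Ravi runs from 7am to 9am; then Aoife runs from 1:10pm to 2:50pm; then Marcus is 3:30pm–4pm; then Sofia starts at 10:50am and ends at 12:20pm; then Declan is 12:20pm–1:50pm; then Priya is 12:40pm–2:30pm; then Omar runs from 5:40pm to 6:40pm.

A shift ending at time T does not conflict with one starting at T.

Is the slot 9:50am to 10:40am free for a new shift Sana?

Ravi: ends 9am at or before Sana starts 9:50am → clear.
Sofia: starts 10:50am at or after Sana ends 10:40am → clear.
Declan: starts 12:20pm at or after Sana ends 10:40am → clear.
Priya: starts 12:40pm at or after Sana ends 10:40am → clear.
Aoife: starts 1:10pm at or after Sana ends 10:40am → clear.
Marcus: starts 3:30pm at or after Sana ends 10:40am → clear.
Omar: starts 5:40pm at or after Sana ends 10:40am → clear.

Yes — the slot is free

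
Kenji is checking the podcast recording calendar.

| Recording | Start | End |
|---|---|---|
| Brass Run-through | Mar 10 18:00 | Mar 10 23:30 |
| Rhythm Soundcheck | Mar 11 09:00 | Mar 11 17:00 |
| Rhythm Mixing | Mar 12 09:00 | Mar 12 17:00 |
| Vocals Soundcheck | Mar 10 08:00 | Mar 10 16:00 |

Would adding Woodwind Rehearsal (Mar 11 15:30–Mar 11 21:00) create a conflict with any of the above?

Vocals Soundcheck: ends Mar 10 16:00 at or before Woodwind Rehearsal starts Mar 11 15:30 → clear.
Brass Run-through: ends Mar 10 23:30 at or before Woodwind Rehearsal starts Mar 11 15:30 → clear.
Rhythm Soundcheck: starts Mar 11 09:00 before Woodwind Rehearsal ends Mar 11 21:00, and ends Mar 11 17:00 after Woodwind Rehearsal starts Mar 11 15:30 → overlap.
Rhythm Mixing: starts Mar 12 09:00 at or after Woodwind Rehearsal ends Mar 11 21:00 → clear.
Woodwind Rehearsal overlaps Rhythm Soundcheck.

Yes — it overlaps Rhythm Soundcheck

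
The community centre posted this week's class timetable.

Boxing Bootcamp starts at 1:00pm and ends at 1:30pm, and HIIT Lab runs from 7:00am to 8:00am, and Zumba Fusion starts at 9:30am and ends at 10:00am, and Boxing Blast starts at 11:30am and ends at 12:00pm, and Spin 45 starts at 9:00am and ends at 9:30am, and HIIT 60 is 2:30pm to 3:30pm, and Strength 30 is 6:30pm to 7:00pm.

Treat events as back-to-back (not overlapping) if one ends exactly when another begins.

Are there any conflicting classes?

Sorted by start: HIIT Lab, Spin 45, Zumba Fusion, Boxing Blast, Boxing Bootcamp, HIIT 60, Strength 30.
Spin 45 starts after HIIT Lab ends — done with HIIT Lab.
Zumba Fusion starts exactly when Spin 45 ends (back-to-back, no overlap) — done with Spin 45.
Boxing Blast starts after Zumba Fusion ends — done with Zumba Fusion.
Boxing Bootcamp starts after Boxing Blast ends — done with Boxing Blast.
HIIT 60 starts after Boxing Bootcamp ends — done with Boxing Bootcamp.
Strength 30 starts after HIIT 60 ends.
Every pair is clear; the schedule has no overlaps.

No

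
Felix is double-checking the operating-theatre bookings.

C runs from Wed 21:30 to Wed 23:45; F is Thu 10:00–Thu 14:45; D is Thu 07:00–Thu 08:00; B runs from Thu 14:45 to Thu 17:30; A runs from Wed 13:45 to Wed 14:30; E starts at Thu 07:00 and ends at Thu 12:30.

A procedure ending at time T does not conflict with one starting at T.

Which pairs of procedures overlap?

Sorted by start: A, C, D, E, F, B.
C starts after A ends; A is clear from here.
D starts after C ends; C is clear from here.
E starts before D ends → D and E overlap.
F starts after D ends; D is clear from here.
F starts before E ends → E and F overlap.
B starts after E ends.
B starts exactly when F ends (back-to-back, no overlap).

D & E, E & F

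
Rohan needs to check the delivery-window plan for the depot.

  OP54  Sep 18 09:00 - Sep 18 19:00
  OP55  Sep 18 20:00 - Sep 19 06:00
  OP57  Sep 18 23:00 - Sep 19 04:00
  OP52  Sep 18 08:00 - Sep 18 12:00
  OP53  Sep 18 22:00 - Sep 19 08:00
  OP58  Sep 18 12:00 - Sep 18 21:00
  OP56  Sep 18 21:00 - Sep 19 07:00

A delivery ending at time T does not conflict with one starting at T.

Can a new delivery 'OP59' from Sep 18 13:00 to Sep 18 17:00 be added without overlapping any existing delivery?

No — it overlaps OP54, OP58

OP52: ends Sep 18 12:00 at or before OP59 starts Sep 18 13:00 → clear.
OP54: starts Sep 18 09:00 before OP59 ends Sep 18 17:00, and ends Sep 18 19:00 after OP59 starts Sep 18 13:00 → overlap.
OP58: starts Sep 18 12:00 before OP59 ends Sep 18 17:00, and ends Sep 18 21:00 after OP59 starts Sep 18 13:00 → overlap.
OP55: starts Sep 18 20:00 at or after OP59 ends Sep 18 17:00 → clear.
OP56: starts Sep 18 21:00 at or after OP59 ends Sep 18 17:00 → clear.
OP53: starts Sep 18 22:00 at or after OP59 ends Sep 18 17:00 → clear.
OP57: starts Sep 18 23:00 at or after OP59 ends Sep 18 17:00 → clear.
OP59 overlaps OP54, OP58.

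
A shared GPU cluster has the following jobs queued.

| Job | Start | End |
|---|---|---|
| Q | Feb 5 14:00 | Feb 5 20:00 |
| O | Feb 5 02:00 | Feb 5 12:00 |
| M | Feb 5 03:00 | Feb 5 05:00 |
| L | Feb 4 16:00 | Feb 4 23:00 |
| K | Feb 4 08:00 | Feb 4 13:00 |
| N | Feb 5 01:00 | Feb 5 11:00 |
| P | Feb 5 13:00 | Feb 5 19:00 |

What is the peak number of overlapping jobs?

3

Sort all start/end points and keep a running count:
Feb 4 08:00 start K → 1
Feb 4 13:00 end K → 0
Feb 4 16:00 start L → 1
Feb 4 23:00 end L → 0
Feb 5 01:00 start N → 1
Feb 5 02:00 start O → 2
Feb 5 03:00 start M → 3
Feb 5 05:00 end M → 2
Feb 5 11:00 end N → 1
Feb 5 12:00 end O → 0
Feb 5 13:00 start P → 1
Feb 5 14:00 start Q → 2
Feb 5 19:00 end P → 1
Feb 5 20:00 end Q → 0
Peak is 3, at Feb 5 03:00 (M, N, O).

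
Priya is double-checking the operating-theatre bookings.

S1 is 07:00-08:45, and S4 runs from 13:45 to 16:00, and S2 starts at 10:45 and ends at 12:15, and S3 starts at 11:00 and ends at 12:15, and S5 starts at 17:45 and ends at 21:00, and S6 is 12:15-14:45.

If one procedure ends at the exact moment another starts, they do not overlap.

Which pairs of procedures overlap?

Sorted by start: S1, S2, S3, S6, S4, S5.
S2 starts after S1 ends, so nothing later overlaps S1 either.
S3 starts before S2 ends → S2 and S3 overlap.
S6 starts exactly when S2 ends (back-to-back, no overlap), so nothing later overlaps S2 either.
S6 starts exactly when S3 ends (back-to-back, no overlap), so nothing later overlaps S3 either.
S4 starts before S6 ends → S6 and S4 overlap.
S5 starts after S6 ends.
S5 starts after S4 ends.

S2 & S3, S4 & S6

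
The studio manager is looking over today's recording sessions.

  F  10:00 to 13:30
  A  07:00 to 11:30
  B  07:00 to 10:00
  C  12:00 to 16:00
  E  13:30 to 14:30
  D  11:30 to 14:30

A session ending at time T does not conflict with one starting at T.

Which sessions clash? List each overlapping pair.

Check each pair: they overlap iff neither finishes before the other starts.
Sorted by start: A, B, F, D, C, E.
B starts before A ends → A and B overlap.
F starts before A ends → A and F overlap.
D starts exactly when A ends (back-to-back, no overlap) — done with A.
F starts exactly when B ends (back-to-back, no overlap) — done with B.
D starts before F ends → F and D overlap.
C starts before F ends → F and C overlap.
E starts exactly when F ends (back-to-back, no overlap).
C starts before D ends → D and C overlap.
E starts before D ends → D and E overlap.
E starts before C ends → C and E overlap.

A & B, A & F, C & D, C & E, C & F, D & E, D & F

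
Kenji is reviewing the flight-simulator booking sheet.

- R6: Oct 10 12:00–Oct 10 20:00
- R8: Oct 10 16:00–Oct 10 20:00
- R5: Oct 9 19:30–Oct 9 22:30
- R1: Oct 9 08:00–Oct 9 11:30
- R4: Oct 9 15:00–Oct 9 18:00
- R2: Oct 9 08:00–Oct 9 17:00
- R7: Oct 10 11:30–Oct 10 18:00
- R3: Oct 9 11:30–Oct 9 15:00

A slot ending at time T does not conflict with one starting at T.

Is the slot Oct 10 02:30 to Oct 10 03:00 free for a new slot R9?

Yes — the slot is free

R1: ends Oct 9 11:30 at or before R9 starts Oct 10 02:30 → clear.
R2: ends Oct 9 17:00 at or before R9 starts Oct 10 02:30 → clear.
R3: ends Oct 9 15:00 at or before R9 starts Oct 10 02:30 → clear.
R4: ends Oct 9 18:00 at or before R9 starts Oct 10 02:30 → clear.
R5: ends Oct 9 22:30 at or before R9 starts Oct 10 02:30 → clear.
R7: starts Oct 10 11:30 at or after R9 ends Oct 10 03:00 → clear.
R6: starts Oct 10 12:00 at or after R9 ends Oct 10 03:00 → clear.
R8: starts Oct 10 16:00 at or after R9 ends Oct 10 03:00 → clear.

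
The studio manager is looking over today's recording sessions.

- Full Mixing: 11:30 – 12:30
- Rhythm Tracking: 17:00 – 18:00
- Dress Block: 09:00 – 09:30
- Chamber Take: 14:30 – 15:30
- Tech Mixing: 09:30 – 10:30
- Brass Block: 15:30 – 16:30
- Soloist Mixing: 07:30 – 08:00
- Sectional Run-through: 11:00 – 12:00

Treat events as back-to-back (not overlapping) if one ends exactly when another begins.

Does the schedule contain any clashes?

Sorted by start: Soloist Mixing, Dress Block, Tech Mixing, Sectional Run-through, Full Mixing, Chamber Take, Brass Block, Rhythm Tracking.
Dress Block starts after Soloist Mixing ends — done with Soloist Mixing.
Tech Mixing starts exactly when Dress Block ends (back-to-back, no overlap) — done with Dress Block.
Sectional Run-through starts after Tech Mixing ends — done with Tech Mixing.
Full Mixing starts before Sectional Run-through ends → Sectional Run-through and Full Mixing overlap.
That's a conflict, so the schedule is not conflict-free.

Yes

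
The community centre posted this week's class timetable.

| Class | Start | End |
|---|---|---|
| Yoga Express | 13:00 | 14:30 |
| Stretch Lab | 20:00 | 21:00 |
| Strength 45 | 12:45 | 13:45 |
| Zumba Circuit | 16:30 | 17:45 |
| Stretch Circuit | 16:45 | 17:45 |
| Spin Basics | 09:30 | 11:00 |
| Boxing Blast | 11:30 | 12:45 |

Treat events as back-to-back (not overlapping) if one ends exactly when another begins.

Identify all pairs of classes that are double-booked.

Sorted by start: Spin Basics, Boxing Blast, Strength 45, Yoga Express, Zumba Circuit, Stretch Circuit, Stretch Lab.
Boxing Blast starts after Spin Basics ends, so nothing later overlaps Spin Basics either.
Strength 45 starts exactly when Boxing Blast ends (back-to-back, no overlap), so nothing later overlaps Boxing Blast either.
Yoga Express starts before Strength 45 ends → Strength 45 and Yoga Express overlap.
Zumba Circuit starts after Strength 45 ends, so nothing later overlaps Strength 45 either.
Zumba Circuit starts after Yoga Express ends, so nothing later overlaps Yoga Express either.
Stretch Circuit starts before Zumba Circuit ends → Zumba Circuit and Stretch Circuit overlap.
Stretch Lab starts after Zumba Circuit ends.
Stretch Lab starts after Stretch Circuit ends.

Strength 45 & Yoga Express, Stretch Circuit & Zumba Circuit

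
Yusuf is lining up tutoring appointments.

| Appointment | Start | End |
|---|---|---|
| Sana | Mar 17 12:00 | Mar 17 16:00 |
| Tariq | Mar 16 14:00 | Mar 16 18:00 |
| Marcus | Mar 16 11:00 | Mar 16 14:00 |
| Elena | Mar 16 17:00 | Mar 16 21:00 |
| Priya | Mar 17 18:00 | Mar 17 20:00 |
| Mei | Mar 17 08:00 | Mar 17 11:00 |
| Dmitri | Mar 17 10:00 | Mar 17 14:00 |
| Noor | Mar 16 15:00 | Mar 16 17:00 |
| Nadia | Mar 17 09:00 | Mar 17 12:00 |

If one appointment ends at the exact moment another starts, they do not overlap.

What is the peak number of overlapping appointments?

3

Walk through starts and ends in time order (an end at T is processed before a start at T):
Mar 16 11:00 start Marcus → 1
Mar 16 14:00 end Marcus → 0
Mar 16 14:00 start Tariq → 1
Mar 16 15:00 start Noor → 2
Mar 16 17:00 end Noor → 1
Mar 16 17:00 start Elena → 2
Mar 16 18:00 end Tariq → 1
Mar 16 21:00 end Elena → 0
Mar 17 08:00 start Mei → 1
Mar 17 09:00 start Nadia → 2
Mar 17 10:00 start Dmitri → 3
Mar 17 11:00 end Mei → 2
Mar 17 12:00 end Nadia → 1
Mar 17 12:00 start Sana → 2
Mar 17 14:00 end Dmitri → 1
Mar 17 16:00 end Sana → 0
Mar 17 18:00 start Priya → 1
Mar 17 20:00 end Priya → 0
Peak is 3, at Mar 17 10:00 (Dmitri, Mei, Nadia).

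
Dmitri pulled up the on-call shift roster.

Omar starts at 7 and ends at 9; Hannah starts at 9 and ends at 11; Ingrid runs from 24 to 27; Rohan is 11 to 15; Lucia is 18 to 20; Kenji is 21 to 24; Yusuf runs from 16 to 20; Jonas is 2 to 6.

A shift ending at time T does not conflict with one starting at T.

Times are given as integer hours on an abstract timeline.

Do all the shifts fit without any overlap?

No

Two intervals overlap when each starts before the other ends.
Sorted by start: Jonas, Omar, Hannah, Rohan, Yusuf, Lucia, Kenji, Ingrid.
Omar starts after Jonas ends, so nothing later overlaps Jonas either.
Hannah starts exactly when Omar ends (back-to-back, no overlap), so nothing later overlaps Omar either.
Rohan starts exactly when Hannah ends (back-to-back, no overlap), so nothing later overlaps Hannah either.
Yusuf starts after Rohan ends, so nothing later overlaps Rohan either.
Lucia starts before Yusuf ends → Yusuf and Lucia overlap.
That's a conflict, so the schedule is not conflict-free.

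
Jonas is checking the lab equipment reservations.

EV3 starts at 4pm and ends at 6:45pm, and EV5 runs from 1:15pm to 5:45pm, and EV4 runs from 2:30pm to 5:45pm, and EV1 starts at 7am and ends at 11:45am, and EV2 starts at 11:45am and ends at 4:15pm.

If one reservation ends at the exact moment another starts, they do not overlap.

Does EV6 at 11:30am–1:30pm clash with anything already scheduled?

Yes — it overlaps EV1, EV2, EV5

EV1: starts 7am before EV6 ends 1:30pm, and ends 11:45am after EV6 starts 11:30am → overlap.
EV2: starts 11:45am before EV6 ends 1:30pm, and ends 4:15pm after EV6 starts 11:30am → overlap.
EV5: starts 1:15pm before EV6 ends 1:30pm, and ends 5:45pm after EV6 starts 11:30am → overlap.
EV4: starts 2:30pm at or after EV6 ends 1:30pm → clear.
EV3: starts 4pm at or after EV6 ends 1:30pm → clear.
EV6 overlaps EV1, EV2, EV5.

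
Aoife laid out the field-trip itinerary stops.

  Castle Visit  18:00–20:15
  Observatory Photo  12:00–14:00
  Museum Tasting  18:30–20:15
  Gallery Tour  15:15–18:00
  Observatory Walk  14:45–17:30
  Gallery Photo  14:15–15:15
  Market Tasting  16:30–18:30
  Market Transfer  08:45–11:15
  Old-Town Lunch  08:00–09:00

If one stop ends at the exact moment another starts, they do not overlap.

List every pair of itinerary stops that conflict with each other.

Castle Visit & Market Tasting, Castle Visit & Museum Tasting, Gallery Photo & Observatory Walk, Gallery Tour & Market Tasting, Gallery Tour & Observatory Walk, Market Tasting & Observatory Walk, Market Transfer & Old-Town Lunch

Check each pair: they overlap iff neither finishes before the other starts.
Sorted by start: Old-Town Lunch, Market Transfer, Observatory Photo, Gallery Photo, Observatory Walk, Gallery Tour, Market Tasting, Castle Visit, Museum Tasting.
Market Transfer starts before Old-Town Lunch ends → Old-Town Lunch and Market Transfer overlap.
Observatory Photo starts after Old-Town Lunch ends, so Old-Town Lunch has no further overlaps.
Observatory Photo starts after Market Transfer ends, so Market Transfer has no further overlaps.
Gallery Photo starts after Observatory Photo ends, so Observatory Photo has no further overlaps.
Observatory Walk starts before Gallery Photo ends → Gallery Photo and Observatory Walk overlap.
Gallery Tour starts exactly when Gallery Photo ends (back-to-back, no overlap), so Gallery Photo has no further overlaps.
Gallery Tour starts before Observatory Walk ends → Observatory Walk and Gallery Tour overlap.
Market Tasting starts before Observatory Walk ends → Observatory Walk and Market Tasting overlap.
Castle Visit starts after Observatory Walk ends, so Observatory Walk has no further overlaps.
Market Tasting starts before Gallery Tour ends → Gallery Tour and Market Tasting overlap.
Castle Visit starts exactly when Gallery Tour ends (back-to-back, no overlap), so Gallery Tour has no further overlaps.
Castle Visit starts before Market Tasting ends → Market Tasting and Castle Visit overlap.
Museum Tasting starts exactly when Market Tasting ends (back-to-back, no overlap).
Museum Tasting starts before Castle Visit ends → Castle Visit and Museum Tasting overlap.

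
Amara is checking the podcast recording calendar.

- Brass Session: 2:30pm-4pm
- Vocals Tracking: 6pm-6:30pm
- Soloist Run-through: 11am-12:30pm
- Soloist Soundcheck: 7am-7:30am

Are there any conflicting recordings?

Sorted by start: Soloist Soundcheck, Soloist Run-through, Brass Session, Vocals Tracking.
Soloist Run-through starts after Soloist Soundcheck ends — done with Soloist Soundcheck.
Brass Session starts after Soloist Run-through ends — done with Soloist Run-through.
Vocals Tracking starts after Brass Session ends.
Every pair is clear; the schedule has no overlaps.

No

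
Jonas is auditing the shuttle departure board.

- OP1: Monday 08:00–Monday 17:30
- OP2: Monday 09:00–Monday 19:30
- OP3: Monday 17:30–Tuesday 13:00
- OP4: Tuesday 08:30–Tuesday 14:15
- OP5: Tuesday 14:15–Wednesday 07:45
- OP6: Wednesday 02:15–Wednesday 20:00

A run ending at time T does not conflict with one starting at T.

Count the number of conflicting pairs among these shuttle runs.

4

Sorted by start: OP1, OP2, OP3, OP4, OP5, OP6.
OP2 starts before OP1 ends → OP1 and OP2 overlap.
OP3 starts exactly when OP1 ends (back-to-back, no overlap), so nothing later overlaps OP1 either.
OP3 starts before OP2 ends → OP2 and OP3 overlap.
OP4 starts after OP2 ends, so nothing later overlaps OP2 either.
OP4 starts before OP3 ends → OP3 and OP4 overlap.
OP5 starts after OP3 ends, so nothing later overlaps OP3 either.
OP5 starts exactly when OP4 ends (back-to-back, no overlap), so nothing later overlaps OP4 either.
OP6 starts before OP5 ends → OP5 and OP6 overlap.
Overlapping pairs: OP1 & OP2, OP2 & OP3, OP3 & OP4, OP5 & OP6 — 4 in total.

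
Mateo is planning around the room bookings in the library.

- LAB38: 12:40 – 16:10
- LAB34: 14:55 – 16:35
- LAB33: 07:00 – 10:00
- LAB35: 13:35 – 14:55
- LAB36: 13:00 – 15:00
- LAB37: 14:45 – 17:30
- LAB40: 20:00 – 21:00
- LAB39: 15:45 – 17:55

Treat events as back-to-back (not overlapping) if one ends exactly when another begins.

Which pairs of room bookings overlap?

Sorted by start: LAB33, LAB38, LAB36, LAB35, LAB37, LAB34, LAB39, LAB40.
LAB38 starts after LAB33 ends, so LAB33 has no further overlaps.
LAB36 starts before LAB38 ends → LAB38 and LAB36 overlap.
LAB35 starts before LAB38 ends → LAB38 and LAB35 overlap.
LAB37 starts before LAB38 ends → LAB38 and LAB37 overlap.
LAB34 starts before LAB38 ends → LAB38 and LAB34 overlap.
LAB39 starts before LAB38 ends → LAB38 and LAB39 overlap.
LAB40 starts after LAB38 ends.
LAB35 starts before LAB36 ends → LAB36 and LAB35 overlap.
LAB37 starts before LAB36 ends → LAB36 and LAB37 overlap.
LAB34 starts before LAB36 ends → LAB36 and LAB34 overlap.
LAB39 starts after LAB36 ends, so LAB36 has no further overlaps.
LAB37 starts before LAB35 ends → LAB35 and LAB37 overlap.
LAB34 starts exactly when LAB35 ends (back-to-back, no overlap), so LAB35 has no further overlaps.
LAB34 starts before LAB37 ends → LAB37 and LAB34 overlap.
LAB39 starts before LAB37 ends → LAB37 and LAB39 overlap.
LAB40 starts after LAB37 ends.
LAB39 starts before LAB34 ends → LAB34 and LAB39 overlap.
LAB40 starts after LAB34 ends.
LAB40 starts after LAB39 ends.

LAB34 & LAB36, LAB34 & LAB37, LAB34 & LAB38, LAB34 & LAB39, LAB35 & LAB36, LAB35 & LAB37, LAB35 & LAB38, LAB36 & LAB37, LAB36 & LAB38, LAB37 & LAB38, LAB37 & LAB39, LAB38 & LAB39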